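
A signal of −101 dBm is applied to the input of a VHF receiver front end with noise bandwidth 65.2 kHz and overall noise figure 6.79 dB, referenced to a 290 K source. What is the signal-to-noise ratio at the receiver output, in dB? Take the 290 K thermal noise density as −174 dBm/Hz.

18.1 dB

Noise floor: N = −174 + 10 log₁₀(B) + NF
10 log₁₀(6.52×10⁴) = 48.14 dB
N = −174 + 48.14 + 6.79 = −119.07 dBm
SNR = P_sig − N = −101 − (−119.07) = 18.07 dB → 18.1 dB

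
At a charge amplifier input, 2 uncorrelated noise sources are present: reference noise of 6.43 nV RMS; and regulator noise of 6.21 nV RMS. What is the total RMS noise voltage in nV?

Uncorrelated sources add in power (mean-square): V_tot = √(ΣV_i²)
V_tot = √[(6.43×10⁻⁹)² + (6.21×10⁻⁹)²] = 8.94×10⁻⁹ V = 8.94 nV

8.94 nV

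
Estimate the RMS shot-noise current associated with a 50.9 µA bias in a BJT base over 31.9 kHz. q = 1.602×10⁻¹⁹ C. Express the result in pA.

I_n = √(2qI·B)
2qI·B = 2 × 1.602×10⁻¹⁹ × 5.09×10⁻⁵ × 3.19×10⁴ = 5.20×10⁻¹⁹ A²
I_n = √(5.20×10⁻¹⁹) = 7.21×10⁻¹⁰ A = 721 pA

721 pA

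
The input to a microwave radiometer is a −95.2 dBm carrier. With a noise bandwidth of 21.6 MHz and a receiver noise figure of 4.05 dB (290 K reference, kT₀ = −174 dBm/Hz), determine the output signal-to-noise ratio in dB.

1.4 dB

Noise floor: N = −174 + 10 log₁₀(B) + NF
10 log₁₀(2.16×10⁷) = 73.34 dB
N = −174 + 73.34 + 4.05 = −96.61 dBm
SNR = P_sig − N = −95.2 − (−96.61) = 1.41 dB → 1.4 dB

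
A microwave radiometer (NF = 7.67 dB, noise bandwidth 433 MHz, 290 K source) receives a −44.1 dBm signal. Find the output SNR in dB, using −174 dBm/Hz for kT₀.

Noise floor: N = −174 + 10 log₁₀(B) + NF
10 log₁₀(4.33×10⁸) = 86.36 dB
N = −174 + 86.36 + 7.67 = −79.97 dBm
SNR = P_sig − N = −44.1 − (−79.97) = 35.87 dB → 35.9 dB

35.9 dB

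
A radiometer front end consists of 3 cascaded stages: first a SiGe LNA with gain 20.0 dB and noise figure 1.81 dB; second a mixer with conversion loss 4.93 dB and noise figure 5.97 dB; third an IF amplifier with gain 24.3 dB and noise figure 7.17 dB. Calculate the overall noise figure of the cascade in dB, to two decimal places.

Convert to linear (a loss of L dB is a gain of −L dB): F_i = 10^(NF_i/10), G_i = 10^(G_i,dB/10)
  Stage 1: F_1 = 10^(1.81/10) = 1.517, G_1 = 10^(20.0/10) = 100.0
  Stage 2: F_2 = 10^(5.97/10) = 3.954, G_2 = 10^(−4.93/10) = 0.3214
  Stage 3: F_3 = 10^(7.17/10) = 5.212, G_3 = 10^(24.3/10) = 269.2
Friis cascade:
  F = 1.517 + (3.954 − 1)/100.0 + (5.212 − 1)/32.14 = 1.678
NF = 10 log₁₀(1.678) = 2.25 dB

2.25 dB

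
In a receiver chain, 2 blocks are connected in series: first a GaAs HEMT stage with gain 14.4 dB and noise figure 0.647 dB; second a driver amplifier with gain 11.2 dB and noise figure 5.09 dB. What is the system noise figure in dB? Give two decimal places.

Convert to linear (a loss of L dB is a gain of −L dB): F_i = 10^(NF_i/10), G_i = 10^(G_i,dB/10)
  Stage 1: F_1 = 10^(0.647/10) = 1.161, G_1 = 10^(14.4/10) = 27.54
  Stage 2: F_2 = 10^(5.09/10) = 3.228, G_2 = 10^(11.2/10) = 13.18
Friis cascade:
  F = 1.161 + (3.228 − 1)/27.54 = 1.242
NF = 10 log₁₀(1.242) = 0.94 dB

0.94 dB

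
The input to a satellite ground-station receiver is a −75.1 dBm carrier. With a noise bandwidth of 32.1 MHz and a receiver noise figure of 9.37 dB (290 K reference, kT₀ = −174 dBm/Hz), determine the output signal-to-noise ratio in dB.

14.5 dB

Noise floor: N = −174 + 10 log₁₀(B) + NF
10 log₁₀(3.21×10⁷) = 75.07 dB
N = −174 + 75.07 + 9.37 = −89.56 dBm
SNR = P_sig − N = −75.1 − (−89.56) = 14.46 dB → 14.5 dB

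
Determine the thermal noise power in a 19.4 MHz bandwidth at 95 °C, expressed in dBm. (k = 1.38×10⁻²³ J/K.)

T = 95 °C + 273.15 = 368.15 K
P_n = kTB = 1.38×10⁻²³ × 368.15 × 1.94×10⁷ = 9.86×10⁻¹⁴ W
In dBm: 10 log₁₀(9.86×10⁻¹⁴ / 10⁻³) = −100.1 dBm

−100.1 dBm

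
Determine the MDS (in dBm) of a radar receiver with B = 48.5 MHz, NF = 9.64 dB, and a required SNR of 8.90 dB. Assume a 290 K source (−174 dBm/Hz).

−78.6 dBm

Sensitivity = −174 + 10 log₁₀(B) + NF + SNR_min
= −174 + 76.86 + 9.64 + 8.90
= −78.60 dBm → −78.6 dBm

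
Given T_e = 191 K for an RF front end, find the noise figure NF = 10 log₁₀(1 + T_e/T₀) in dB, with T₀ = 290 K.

2.20 dB

F = 1 + T_e/T₀ = 1 + 191/290 = 1.65862
NF = 10 log₁₀(1.65862) = 2.20 dB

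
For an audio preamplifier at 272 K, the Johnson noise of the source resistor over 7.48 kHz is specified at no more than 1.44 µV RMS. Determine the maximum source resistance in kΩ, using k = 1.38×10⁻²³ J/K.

Johnson–Nyquist: V_n = √(4kTRB) ⇒ R = V_n² / (4kTB)
4kTB = 4 × 1.38×10⁻²³ × 272 × 7.48×10³ = 1.12×10⁻¹⁶
R = (1.44×10⁻⁶)² / 1.12×10⁻¹⁶ = 1.85×10⁴ Ω = 18.5 kΩ

18.5 kΩ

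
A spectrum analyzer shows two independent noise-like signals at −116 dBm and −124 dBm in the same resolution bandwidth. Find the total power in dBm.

−115.4 dBm

Convert to linear, add, convert back:
P₁ = 2.51×10⁻¹⁵ W, P₂ = 3.98×10⁻¹⁶ W
P_tot = 2.91×10⁻¹⁵ W → 10 log₁₀(P_tot / 10⁻³) = −115.4 dBm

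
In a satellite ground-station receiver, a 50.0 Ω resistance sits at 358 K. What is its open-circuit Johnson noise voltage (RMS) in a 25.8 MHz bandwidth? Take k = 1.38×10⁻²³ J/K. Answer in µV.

5.05 µV

V_n = √(4kTRB)
4kTRB = 4 × 1.38×10⁻²³ × 358 × 5.00×10¹ × 2.58×10⁷ = 2.55×10⁻¹¹ V²
V_n = √(2.55×10⁻¹¹) = 5.05×10⁻⁶ V = 5.05 µV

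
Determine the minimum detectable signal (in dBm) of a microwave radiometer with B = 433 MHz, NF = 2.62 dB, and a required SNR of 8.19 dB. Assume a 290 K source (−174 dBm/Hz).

−76.8 dBm

Sensitivity = −174 + 10 log₁₀(B) + NF + SNR_min
= −174 + 86.36 + 2.62 + 8.19
= −76.83 dBm → −76.8 dBm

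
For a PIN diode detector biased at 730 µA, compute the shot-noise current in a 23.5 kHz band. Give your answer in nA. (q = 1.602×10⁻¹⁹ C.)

2.34 nA

I_n = √(2qI·B)
2qI·B = 2 × 1.602×10⁻¹⁹ × 7.30×10⁻⁴ × 2.35×10⁴ = 5.50×10⁻¹⁸ A²
I_n = √(5.50×10⁻¹⁸) = 2.34×10⁻⁹ A = 2.34 nA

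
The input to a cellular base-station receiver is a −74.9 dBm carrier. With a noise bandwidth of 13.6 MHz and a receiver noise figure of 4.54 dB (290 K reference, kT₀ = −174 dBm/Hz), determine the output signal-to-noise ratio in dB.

Noise floor: N = −174 + 10 log₁₀(B) + NF
10 log₁₀(1.36×10⁷) = 71.34 dB
N = −174 + 71.34 + 4.54 = −98.12 dBm
SNR = P_sig − N = −74.9 − (−98.12) = 23.22 dB → 23.2 dB

23.2 dB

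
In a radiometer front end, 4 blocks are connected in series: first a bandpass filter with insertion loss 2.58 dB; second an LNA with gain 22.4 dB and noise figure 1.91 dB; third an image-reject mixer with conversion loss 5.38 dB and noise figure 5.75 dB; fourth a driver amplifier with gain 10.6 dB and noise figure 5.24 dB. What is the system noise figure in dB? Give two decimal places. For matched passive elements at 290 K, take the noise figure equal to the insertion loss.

Convert to linear (a loss of L dB is a gain of −L dB): F_i = 10^(NF_i/10), G_i = 10^(G_i,dB/10)
  Stage 1: F_1 = 10^(2.58/10) = 1.811, G_1 = 10^(−2.58/10) = 0.5521
  Stage 2: F_2 = 10^(1.91/10) = 1.552, G_2 = 10^(22.4/10) = 173.8
  Stage 3: F_3 = 10^(5.75/10) = 3.758, G_3 = 10^(−5.38/10) = 0.2897
  Stage 4: F_4 = 10^(5.24/10) = 3.342, G_4 = 10^(10.6/10) = 11.48
Friis cascade:
  F = 1.811 + (1.552 − 1)/0.5521 + (3.758 − 1)/95.94 + (3.342 − 1)/27.80 = 2.925
NF = 10 log₁₀(2.925) = 4.66 dB

4.66 dB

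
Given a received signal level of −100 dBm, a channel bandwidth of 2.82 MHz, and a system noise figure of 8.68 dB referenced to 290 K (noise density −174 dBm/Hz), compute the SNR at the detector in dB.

Noise floor: N = −174 + 10 log₁₀(B) + NF
10 log₁₀(2.82×10⁶) = 64.5 dB
N = −174 + 64.5 + 8.68 = −100.82 dBm
SNR = P_sig − N = −100 − (−100.82) = 0.82 dB → 0.8 dB

0.8 dB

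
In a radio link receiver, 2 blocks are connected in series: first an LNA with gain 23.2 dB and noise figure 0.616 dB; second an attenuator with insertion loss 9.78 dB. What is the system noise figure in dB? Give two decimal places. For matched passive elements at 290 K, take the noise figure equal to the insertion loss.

Convert to linear (a loss of L dB is a gain of −L dB): F_i = 10^(NF_i/10), G_i = 10^(G_i,dB/10)
  Stage 1: F_1 = 10^(0.616/10) = 1.152, G_1 = 10^(23.2/10) = 208.9
  Stage 2: F_2 = 10^(9.78/10) = 9.506, G_2 = 10^(−9.78/10) = 0.1052
Friis cascade:
  F = 1.152 + (9.506 − 1)/208.9 = 1.193
NF = 10 log₁₀(1.193) = 0.77 dB

0.77 dB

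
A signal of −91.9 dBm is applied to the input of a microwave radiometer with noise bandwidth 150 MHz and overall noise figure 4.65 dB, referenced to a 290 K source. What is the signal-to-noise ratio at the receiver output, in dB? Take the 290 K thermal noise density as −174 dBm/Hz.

Noise floor: N = −174 + 10 log₁₀(B) + NF
10 log₁₀(1.50×10⁸) = 81.76 dB
N = −174 + 81.76 + 4.65 = −87.59 dBm
SNR = P_sig − N = −91.9 − (−87.59) = −4.31 dB → −4.3 dB

−4.3 dB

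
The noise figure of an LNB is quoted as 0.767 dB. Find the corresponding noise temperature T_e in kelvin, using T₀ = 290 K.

56.0 K

F = 10^(0.767/10) = 1.19316
T_e = (F − 1)·T₀ = (1.19316 − 1) × 290 = 56.0 K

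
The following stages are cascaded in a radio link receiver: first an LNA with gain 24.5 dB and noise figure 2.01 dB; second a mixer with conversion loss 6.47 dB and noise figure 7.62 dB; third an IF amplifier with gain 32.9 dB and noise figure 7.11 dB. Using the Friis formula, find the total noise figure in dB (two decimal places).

Convert to linear (a loss of L dB is a gain of −L dB): F_i = 10^(NF_i/10), G_i = 10^(G_i,dB/10)
  Stage 1: F_1 = 10^(2.01/10) = 1.589, G_1 = 10^(24.5/10) = 281.8
  Stage 2: F_2 = 10^(7.62/10) = 5.781, G_2 = 10^(−6.47/10) = 0.2254
  Stage 3: F_3 = 10^(7.11/10) = 5.140, G_3 = 10^(32.9/10) = 1950
Friis cascade:
  F = 1.589 + (5.781 − 1)/281.8 + (5.140 − 1)/63.53 = 1.671
NF = 10 log₁₀(1.671) = 2.23 dB

2.23 dB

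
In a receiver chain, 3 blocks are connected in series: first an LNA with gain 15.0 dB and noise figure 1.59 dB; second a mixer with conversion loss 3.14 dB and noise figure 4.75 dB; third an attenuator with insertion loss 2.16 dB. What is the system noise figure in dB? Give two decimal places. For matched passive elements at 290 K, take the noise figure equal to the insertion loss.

1.89 dB

Convert to linear (a loss of L dB is a gain of −L dB): F_i = 10^(NF_i/10), G_i = 10^(G_i,dB/10)
  Stage 1: F_1 = 10^(1.59/10) = 1.442, G_1 = 10^(15.0/10) = 31.62
  Stage 2: F_2 = 10^(4.75/10) = 2.985, G_2 = 10^(−3.14/10) = 0.4853
  Stage 3: F_3 = 10^(2.16/10) = 1.644, G_3 = 10^(−2.16/10) = 0.6081
Friis cascade:
  F = 1.442 + (2.985 − 1)/31.62 + (1.644 − 1)/15.35 = 1.547
NF = 10 log₁₀(1.547) = 1.89 dB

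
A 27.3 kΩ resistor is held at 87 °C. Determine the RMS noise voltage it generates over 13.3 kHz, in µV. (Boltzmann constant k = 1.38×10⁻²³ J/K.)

T = 87 °C + 273.15 = 360.15 K
V_n = √(4kTRB)
4kTRB = 4 × 1.38×10⁻²³ × 360.15 × 2.73×10⁴ × 1.33×10⁴ = 7.22×10⁻¹² V²
V_n = √(7.22×10⁻¹²) = 2.69×10⁻⁶ V = 2.69 µV

2.69 µV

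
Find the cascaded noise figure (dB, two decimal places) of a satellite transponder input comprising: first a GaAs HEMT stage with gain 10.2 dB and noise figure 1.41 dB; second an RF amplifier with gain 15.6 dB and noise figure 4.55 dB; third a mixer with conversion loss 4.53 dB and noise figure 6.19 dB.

Convert to linear (a loss of L dB is a gain of −L dB): F_i = 10^(NF_i/10), G_i = 10^(G_i,dB/10)
  Stage 1: F_1 = 10^(1.41/10) = 1.384, G_1 = 10^(10.2/10) = 10.47
  Stage 2: F_2 = 10^(4.55/10) = 2.851, G_2 = 10^(15.6/10) = 36.31
  Stage 3: F_3 = 10^(6.19/10) = 4.159, G_3 = 10^(−4.53/10) = 0.3524
Friis cascade:
  F = 1.384 + (2.851 − 1)/10.47 + (4.159 − 1)/380.2 = 1.569
NF = 10 log₁₀(1.569) = 1.96 dB

1.96 dB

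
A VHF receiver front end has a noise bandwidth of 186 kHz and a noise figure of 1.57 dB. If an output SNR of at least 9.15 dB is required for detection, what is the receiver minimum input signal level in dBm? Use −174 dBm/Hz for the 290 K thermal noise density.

Sensitivity = −174 + 10 log₁₀(B) + NF + SNR_min
= −174 + 52.7 + 1.57 + 9.15
= −110.58 dBm → −110.6 dBm

−110.6 dBm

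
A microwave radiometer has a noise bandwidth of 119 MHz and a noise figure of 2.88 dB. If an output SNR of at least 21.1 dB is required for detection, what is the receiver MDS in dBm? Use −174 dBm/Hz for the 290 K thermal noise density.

Sensitivity = −174 + 10 log₁₀(B) + NF + SNR_min
= −174 + 80.76 + 2.88 + 21.1
= −69.26 dBm → −69.3 dBm

−69.3 dBm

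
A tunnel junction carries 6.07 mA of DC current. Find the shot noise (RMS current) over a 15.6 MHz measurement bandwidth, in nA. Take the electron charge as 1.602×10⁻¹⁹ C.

174 nA

I_n = √(2qI·B)
2qI·B = 2 × 1.602×10⁻¹⁹ × 6.07×10⁻³ × 1.56×10⁷ = 3.03×10⁻¹⁴ A²
I_n = √(3.03×10⁻¹⁴) = 1.74×10⁻⁷ A = 174 nA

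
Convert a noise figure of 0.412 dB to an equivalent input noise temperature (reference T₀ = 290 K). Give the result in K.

F = 10^(0.412/10) = 1.09951
T_e = (F − 1)·T₀ = (1.09951 − 1) × 290 = 28.9 K

28.9 K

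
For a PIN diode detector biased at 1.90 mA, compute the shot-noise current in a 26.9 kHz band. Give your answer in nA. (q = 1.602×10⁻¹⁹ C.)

4.05 nA

I_n = √(2qI·B)
2qI·B = 2 × 1.602×10⁻¹⁹ × 1.90×10⁻³ × 2.69×10⁴ = 1.64×10⁻¹⁷ A²
I_n = √(1.64×10⁻¹⁷) = 4.05×10⁻⁹ A = 4.05 nA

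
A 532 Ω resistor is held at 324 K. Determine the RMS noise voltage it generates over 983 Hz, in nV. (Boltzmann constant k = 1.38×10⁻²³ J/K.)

V_n = √(4kTRB)
4kTRB = 4 × 1.38×10⁻²³ × 324 × 5.32×10² × 9.83×10² = 9.35×10⁻¹⁵ V²
V_n = √(9.35×10⁻¹⁵) = 9.67×10⁻⁸ V = 96.7 nV

96.7 nV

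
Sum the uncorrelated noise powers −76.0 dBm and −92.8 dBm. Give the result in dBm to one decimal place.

Convert to linear, add, convert back:
P₁ = 2.51×10⁻¹¹ W, P₂ = 5.25×10⁻¹³ W
P_tot = 2.56×10⁻¹¹ W → 10 log₁₀(P_tot / 10⁻³) = −75.9 dBm

−75.9 dBm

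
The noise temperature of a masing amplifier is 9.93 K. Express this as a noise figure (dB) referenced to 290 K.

0.146 dB

F = 1 + T_e/T₀ = 1 + 9.93/290 = 1.03424
NF = 10 log₁₀(1.03424) = 0.146 dB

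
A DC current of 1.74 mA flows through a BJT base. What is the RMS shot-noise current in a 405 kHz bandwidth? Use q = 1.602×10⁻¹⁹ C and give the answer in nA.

15.0 nA

I_n = √(2qI·B)
2qI·B = 2 × 1.602×10⁻¹⁹ × 1.74×10⁻³ × 4.05×10⁵ = 2.26×10⁻¹⁶ A²
I_n = √(2.26×10⁻¹⁶) = 1.50×10⁻⁸ A = 15.0 nA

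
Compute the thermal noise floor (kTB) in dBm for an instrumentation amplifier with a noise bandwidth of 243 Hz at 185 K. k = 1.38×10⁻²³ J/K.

−152.1 dBm

P_n = kTB = 1.38×10⁻²³ × 185 × 2.43×10² = 6.20×10⁻¹⁹ W
In dBm: 10 log₁₀(6.20×10⁻¹⁹ / 10⁻³) = −152.1 dBm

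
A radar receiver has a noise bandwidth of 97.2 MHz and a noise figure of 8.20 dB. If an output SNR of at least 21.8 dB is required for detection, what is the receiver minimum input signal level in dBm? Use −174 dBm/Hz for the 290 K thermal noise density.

−64.1 dBm

Sensitivity = −174 + 10 log₁₀(B) + NF + SNR_min
= −174 + 79.88 + 8.20 + 21.8
= −64.12 dBm → −64.1 dBm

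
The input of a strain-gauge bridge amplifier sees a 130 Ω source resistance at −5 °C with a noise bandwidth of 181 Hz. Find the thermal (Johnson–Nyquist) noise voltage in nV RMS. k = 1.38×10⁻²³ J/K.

T = −5 °C + 273.15 = 268.15 K
V_n = √(4kTRB)
4kTRB = 4 × 1.38×10⁻²³ × 268.15 × 1.30×10² × 1.81×10² = 3.48×10⁻¹⁶ V²
V_n = √(3.48×10⁻¹⁶) = 1.87×10⁻⁸ V = 18.7 nV

18.7 nV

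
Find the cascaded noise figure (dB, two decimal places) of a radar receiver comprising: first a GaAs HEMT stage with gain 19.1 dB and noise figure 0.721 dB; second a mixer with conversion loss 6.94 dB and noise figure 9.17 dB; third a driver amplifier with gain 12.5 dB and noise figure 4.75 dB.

Convert to linear (a loss of L dB is a gain of −L dB): F_i = 10^(NF_i/10), G_i = 10^(G_i,dB/10)
  Stage 1: F_1 = 10^(0.721/10) = 1.181, G_1 = 10^(19.1/10) = 81.28
  Stage 2: F_2 = 10^(9.17/10) = 8.260, G_2 = 10^(−6.94/10) = 0.2023
  Stage 3: F_3 = 10^(4.75/10) = 2.985, G_3 = 10^(12.5/10) = 17.78
Friis cascade:
  F = 1.181 + (8.260 − 1)/81.28 + (2.985 − 1)/16.44 = 1.391
NF = 10 log₁₀(1.391) = 1.43 dB

1.43 dB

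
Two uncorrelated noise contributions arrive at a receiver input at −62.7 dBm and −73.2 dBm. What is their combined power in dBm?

Convert to linear, add, convert back:
P₁ = 5.37×10⁻¹⁰ W, P₂ = 4.79×10⁻¹¹ W
P_tot = 5.85×10⁻¹⁰ W → 10 log₁₀(P_tot / 10⁻³) = −62.3 dBm

−62.3 dBm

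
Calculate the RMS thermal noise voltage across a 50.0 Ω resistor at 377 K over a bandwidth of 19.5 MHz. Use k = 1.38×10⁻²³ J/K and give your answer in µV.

V_n = √(4kTRB)
4kTRB = 4 × 1.38×10⁻²³ × 377 × 5.00×10¹ × 1.95×10⁷ = 2.03×10⁻¹¹ V²
V_n = √(2.03×10⁻¹¹) = 4.50×10⁻⁶ V = 4.50 µV

4.50 µV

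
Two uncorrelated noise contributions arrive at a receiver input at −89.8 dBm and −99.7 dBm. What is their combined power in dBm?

Convert to linear, add, convert back:
P₁ = 1.05×10⁻¹² W, P₂ = 1.07×10⁻¹³ W
P_tot = 1.15×10⁻¹² W → 10 log₁₀(P_tot / 10⁻³) = −89.4 dBm

−89.4 dBm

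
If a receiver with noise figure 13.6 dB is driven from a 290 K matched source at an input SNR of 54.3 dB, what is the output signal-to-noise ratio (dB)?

By definition F = SNR_in/SNR_out, so in dB: SNR_out = SNR_in − NF
SNR_out = 54.3 − 13.6 = 40.7 dB

40.7 dB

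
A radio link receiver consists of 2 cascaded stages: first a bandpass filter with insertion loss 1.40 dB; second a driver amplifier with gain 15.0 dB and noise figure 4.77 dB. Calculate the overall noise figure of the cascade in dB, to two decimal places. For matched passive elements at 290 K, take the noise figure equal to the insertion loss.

6.17 dB

Convert to linear (a loss of L dB is a gain of −L dB): F_i = 10^(NF_i/10), G_i = 10^(G_i,dB/10)
  Stage 1: F_1 = 10^(1.40/10) = 1.380, G_1 = 10^(−1.40/10) = 0.7244
  Stage 2: F_2 = 10^(4.77/10) = 2.999, G_2 = 10^(15.0/10) = 31.62
Friis cascade:
  F = 1.380 + (2.999 − 1)/0.7244 = 4.140
NF = 10 log₁₀(4.140) = 6.17 dB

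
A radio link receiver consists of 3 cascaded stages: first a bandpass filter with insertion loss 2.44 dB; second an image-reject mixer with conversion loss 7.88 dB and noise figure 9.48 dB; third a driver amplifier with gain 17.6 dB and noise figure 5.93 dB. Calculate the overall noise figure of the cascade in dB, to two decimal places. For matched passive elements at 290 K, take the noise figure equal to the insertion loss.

16.72 dB

Convert to linear (a loss of L dB is a gain of −L dB): F_i = 10^(NF_i/10), G_i = 10^(G_i,dB/10)
  Stage 1: F_1 = 10^(2.44/10) = 1.754, G_1 = 10^(−2.44/10) = 0.5702
  Stage 2: F_2 = 10^(9.48/10) = 8.872, G_2 = 10^(−7.88/10) = 0.1629
  Stage 3: F_3 = 10^(5.93/10) = 3.917, G_3 = 10^(17.6/10) = 57.54
Friis cascade:
  F = 1.754 + (8.872 − 1)/0.5702 + (3.917 − 1)/0.09290 = 46.96
NF = 10 log₁₀(46.96) = 16.72 dB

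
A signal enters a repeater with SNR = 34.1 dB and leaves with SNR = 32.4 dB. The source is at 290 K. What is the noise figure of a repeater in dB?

1.7 dB

NF (dB) = SNR_in(dB) − SNR_out(dB) when the source is at T₀
NF = 34.1 − 32.4 = 1.7 dB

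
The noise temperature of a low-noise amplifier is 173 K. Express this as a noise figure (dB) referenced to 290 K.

2.03 dB

F = 1 + T_e/T₀ = 1 + 173/290 = 1.59655
NF = 10 log₁₀(1.59655) = 2.03 dB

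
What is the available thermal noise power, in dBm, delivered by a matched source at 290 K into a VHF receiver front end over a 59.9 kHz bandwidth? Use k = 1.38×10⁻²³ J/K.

−126.2 dBm

P_n = kTB = 1.38×10⁻²³ × 290 × 5.99×10⁴ = 2.40×10⁻¹⁶ W
In dBm: 10 log₁₀(2.40×10⁻¹⁶ / 10⁻³) = −126.2 dBm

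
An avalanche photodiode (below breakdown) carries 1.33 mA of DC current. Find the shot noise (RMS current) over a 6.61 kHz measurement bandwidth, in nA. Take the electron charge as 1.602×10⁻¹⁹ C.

1.68 nA

I_n = √(2qI·B)
2qI·B = 2 × 1.602×10⁻¹⁹ × 1.33×10⁻³ × 6.61×10³ = 2.82×10⁻¹⁸ A²
I_n = √(2.82×10⁻¹⁸) = 1.68×10⁻⁹ A = 1.68 nA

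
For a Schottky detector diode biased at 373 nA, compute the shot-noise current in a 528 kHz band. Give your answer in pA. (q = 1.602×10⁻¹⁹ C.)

251 pA

I_n = √(2qI·B)
2qI·B = 2 × 1.602×10⁻¹⁹ × 3.73×10⁻⁷ × 5.28×10⁵ = 6.31×10⁻²⁰ A²
I_n = √(6.31×10⁻²⁰) = 2.51×10⁻¹⁰ A = 251 pA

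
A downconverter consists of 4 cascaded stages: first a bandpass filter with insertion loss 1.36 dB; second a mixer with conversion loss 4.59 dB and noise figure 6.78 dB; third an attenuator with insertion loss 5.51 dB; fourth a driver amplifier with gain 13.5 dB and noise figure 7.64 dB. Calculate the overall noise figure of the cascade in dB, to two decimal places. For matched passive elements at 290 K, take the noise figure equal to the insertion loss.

Convert to linear (a loss of L dB is a gain of −L dB): F_i = 10^(NF_i/10), G_i = 10^(G_i,dB/10)
  Stage 1: F_1 = 10^(1.36/10) = 1.368, G_1 = 10^(−1.36/10) = 0.7311
  Stage 2: F_2 = 10^(6.78/10) = 4.764, G_2 = 10^(−4.59/10) = 0.3475
  Stage 3: F_3 = 10^(5.51/10) = 3.556, G_3 = 10^(−5.51/10) = 0.2812
  Stage 4: F_4 = 10^(7.64/10) = 5.808, G_4 = 10^(13.5/10) = 22.39
Friis cascade:
  F = 1.368 + (4.764 − 1)/0.7311 + (3.556 − 1)/0.2541 + (5.808 − 1)/0.07145 = 83.86
NF = 10 log₁₀(83.86) = 19.24 dB

19.24 dB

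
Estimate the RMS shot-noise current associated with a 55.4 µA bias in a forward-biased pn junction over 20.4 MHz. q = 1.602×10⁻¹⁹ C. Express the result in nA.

I_n = √(2qI·B)
2qI·B = 2 × 1.602×10⁻¹⁹ × 5.54×10⁻⁵ × 2.04×10⁷ = 3.62×10⁻¹⁶ A²
I_n = √(3.62×10⁻¹⁶) = 1.90×10⁻⁸ A = 19.0 nA

19.0 nA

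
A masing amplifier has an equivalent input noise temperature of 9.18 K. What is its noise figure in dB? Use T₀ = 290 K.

0.135 dB

F = 1 + T_e/T₀ = 1 + 9.18/290 = 1.03166
NF = 10 log₁₀(1.03166) = 0.135 dB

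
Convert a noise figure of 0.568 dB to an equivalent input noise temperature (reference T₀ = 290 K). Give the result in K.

F = 10^(0.568/10) = 1.13972
T_e = (F − 1)·T₀ = (1.13972 − 1) × 290 = 40.5 K

40.5 K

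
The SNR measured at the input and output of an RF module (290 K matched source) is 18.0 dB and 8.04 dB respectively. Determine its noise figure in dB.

NF (dB) = SNR_in(dB) − SNR_out(dB) when the source is at T₀
NF = 18.0 − 8.04 = 9.96 dB

9.96 dB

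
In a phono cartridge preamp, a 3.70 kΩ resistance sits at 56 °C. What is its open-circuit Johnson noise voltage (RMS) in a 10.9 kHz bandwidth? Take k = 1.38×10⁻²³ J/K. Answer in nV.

T = 56 °C + 273.15 = 329.15 K
V_n = √(4kTRB)
4kTRB = 4 × 1.38×10⁻²³ × 329.15 × 3.70×10³ × 1.09×10⁴ = 7.33×10⁻¹³ V²
V_n = √(7.33×10⁻¹³) = 8.56×10⁻⁷ V = 856 nV

856 nV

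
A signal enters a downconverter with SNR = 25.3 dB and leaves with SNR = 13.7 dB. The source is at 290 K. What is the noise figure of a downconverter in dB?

NF (dB) = SNR_in(dB) − SNR_out(dB) when the source is at T₀
NF = 25.3 − 13.7 = 11.6 dB

11.6 dB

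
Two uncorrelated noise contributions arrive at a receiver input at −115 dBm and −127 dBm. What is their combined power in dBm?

−114.7 dBm

Convert to linear, add, convert back:
P₁ = 3.16×10⁻¹⁵ W, P₂ = 2.00×10⁻¹⁶ W
P_tot = 3.36×10⁻¹⁵ W → 10 log₁₀(P_tot / 10⁻³) = −114.7 dBm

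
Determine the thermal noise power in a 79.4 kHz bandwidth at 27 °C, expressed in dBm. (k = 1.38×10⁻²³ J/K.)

T = 27 °C + 273.15 = 300.15 K
P_n = kTB = 1.38×10⁻²³ × 300.15 × 7.94×10⁴ = 3.29×10⁻¹⁶ W
In dBm: 10 log₁₀(3.29×10⁻¹⁶ / 10⁻³) = −124.8 dBm

−124.8 dBm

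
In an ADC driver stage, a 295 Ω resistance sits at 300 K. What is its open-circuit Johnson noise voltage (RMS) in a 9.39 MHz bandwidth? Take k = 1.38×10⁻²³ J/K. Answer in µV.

6.77 µV

V_n = √(4kTRB)
4kTRB = 4 × 1.38×10⁻²³ × 300 × 2.95×10² × 9.39×10⁶ = 4.59×10⁻¹¹ V²
V_n = √(4.59×10⁻¹¹) = 6.77×10⁻⁶ V = 6.77 µV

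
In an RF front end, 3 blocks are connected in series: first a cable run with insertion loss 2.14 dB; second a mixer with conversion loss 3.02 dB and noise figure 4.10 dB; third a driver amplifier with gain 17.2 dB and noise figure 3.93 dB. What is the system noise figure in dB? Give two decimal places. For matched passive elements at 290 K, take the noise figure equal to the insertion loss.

Convert to linear (a loss of L dB is a gain of −L dB): F_i = 10^(NF_i/10), G_i = 10^(G_i,dB/10)
  Stage 1: F_1 = 10^(2.14/10) = 1.637, G_1 = 10^(−2.14/10) = 0.6109
  Stage 2: F_2 = 10^(4.10/10) = 2.570, G_2 = 10^(−3.02/10) = 0.4989
  Stage 3: F_3 = 10^(3.93/10) = 2.472, G_3 = 10^(17.2/10) = 52.48
Friis cascade:
  F = 1.637 + (2.570 − 1)/0.6109 + (2.472 − 1)/0.3048 = 9.036
NF = 10 log₁₀(9.036) = 9.56 dB

9.56 dB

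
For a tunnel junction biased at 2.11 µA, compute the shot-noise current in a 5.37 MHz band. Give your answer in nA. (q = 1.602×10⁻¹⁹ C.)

I_n = √(2qI·B)
2qI·B = 2 × 1.602×10⁻¹⁹ × 2.11×10⁻⁶ × 5.37×10⁶ = 3.63×10⁻¹⁸ A²
I_n = √(3.63×10⁻¹⁸) = 1.91×10⁻⁹ A = 1.91 nA

1.91 nA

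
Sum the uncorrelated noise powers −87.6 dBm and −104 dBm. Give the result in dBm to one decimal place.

Convert to linear, add, convert back:
P₁ = 1.74×10⁻¹² W, P₂ = 3.98×10⁻¹⁴ W
P_tot = 1.78×10⁻¹² W → 10 log₁₀(P_tot / 10⁻³) = −87.5 dBm

−87.5 dBm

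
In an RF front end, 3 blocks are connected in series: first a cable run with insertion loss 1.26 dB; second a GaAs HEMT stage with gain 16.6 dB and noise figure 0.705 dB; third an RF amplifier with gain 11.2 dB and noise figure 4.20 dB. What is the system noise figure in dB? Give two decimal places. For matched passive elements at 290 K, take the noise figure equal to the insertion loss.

2.09 dB

Convert to linear (a loss of L dB is a gain of −L dB): F_i = 10^(NF_i/10), G_i = 10^(G_i,dB/10)
  Stage 1: F_1 = 10^(1.26/10) = 1.337, G_1 = 10^(−1.26/10) = 0.7482
  Stage 2: F_2 = 10^(0.705/10) = 1.176, G_2 = 10^(16.6/10) = 45.71
  Stage 3: F_3 = 10^(4.20/10) = 2.630, G_3 = 10^(11.2/10) = 13.18
Friis cascade:
  F = 1.337 + (1.176 − 1)/0.7482 + (2.630 − 1)/34.20 = 1.620
NF = 10 log₁₀(1.620) = 2.09 dB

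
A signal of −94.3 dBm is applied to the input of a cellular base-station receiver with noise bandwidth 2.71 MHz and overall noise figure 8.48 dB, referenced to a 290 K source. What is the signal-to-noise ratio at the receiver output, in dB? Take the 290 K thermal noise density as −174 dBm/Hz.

6.9 dB

Noise floor: N = −174 + 10 log₁₀(B) + NF
10 log₁₀(2.71×10⁶) = 64.33 dB
N = −174 + 64.33 + 8.48 = −101.19 dBm
SNR = P_sig − N = −94.3 − (−101.19) = 6.89 dB → 6.9 dB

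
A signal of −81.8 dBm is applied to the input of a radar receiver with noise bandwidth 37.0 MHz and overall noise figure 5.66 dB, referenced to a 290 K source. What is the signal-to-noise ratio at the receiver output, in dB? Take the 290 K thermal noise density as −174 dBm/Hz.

Noise floor: N = −174 + 10 log₁₀(B) + NF
10 log₁₀(3.70×10⁷) = 75.68 dB
N = −174 + 75.68 + 5.66 = −92.66 dBm
SNR = P_sig − N = −81.8 − (−92.66) = 10.86 dB → 10.9 dB

10.9 dB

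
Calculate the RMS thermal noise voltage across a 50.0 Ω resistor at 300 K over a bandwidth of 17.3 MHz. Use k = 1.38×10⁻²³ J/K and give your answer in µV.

V_n = √(4kTRB)
4kTRB = 4 × 1.38×10⁻²³ × 300 × 5.00×10¹ × 1.73×10⁷ = 1.43×10⁻¹¹ V²
V_n = √(1.43×10⁻¹¹) = 3.78×10⁻⁶ V = 3.78 µV

3.78 µV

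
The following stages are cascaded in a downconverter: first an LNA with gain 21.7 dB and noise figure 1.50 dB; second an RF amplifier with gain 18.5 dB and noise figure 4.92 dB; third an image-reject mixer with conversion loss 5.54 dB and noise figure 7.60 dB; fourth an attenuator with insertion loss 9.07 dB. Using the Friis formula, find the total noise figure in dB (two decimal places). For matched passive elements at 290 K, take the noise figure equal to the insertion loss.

1.55 dB

Convert to linear (a loss of L dB is a gain of −L dB): F_i = 10^(NF_i/10), G_i = 10^(G_i,dB/10)
  Stage 1: F_1 = 10^(1.50/10) = 1.413, G_1 = 10^(21.7/10) = 147.9
  Stage 2: F_2 = 10^(4.92/10) = 3.105, G_2 = 10^(18.5/10) = 70.79
  Stage 3: F_3 = 10^(7.60/10) = 5.754, G_3 = 10^(−5.54/10) = 0.2793
  Stage 4: F_4 = 10^(9.07/10) = 8.072, G_4 = 10^(−9.07/10) = 0.1239
Friis cascade:
  F = 1.413 + (3.105 − 1)/147.9 + (5.754 − 1)/1.047×10⁴ + (8.072 − 1)/2924 = 1.430
NF = 10 log₁₀(1.430) = 1.55 dB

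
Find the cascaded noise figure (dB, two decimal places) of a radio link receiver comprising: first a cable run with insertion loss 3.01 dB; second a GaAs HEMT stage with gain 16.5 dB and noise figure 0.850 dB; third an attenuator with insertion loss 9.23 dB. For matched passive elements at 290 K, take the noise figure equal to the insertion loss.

4.41 dB

Convert to linear (a loss of L dB is a gain of −L dB): F_i = 10^(NF_i/10), G_i = 10^(G_i,dB/10)
  Stage 1: F_1 = 10^(3.01/10) = 2.000, G_1 = 10^(−3.01/10) = 0.5000
  Stage 2: F_2 = 10^(0.850/10) = 1.216, G_2 = 10^(16.5/10) = 44.67
  Stage 3: F_3 = 10^(9.23/10) = 8.375, G_3 = 10^(−9.23/10) = 0.1194
Friis cascade:
  F = 2.000 + (1.216 − 1)/0.5000 + (8.375 − 1)/22.34 = 2.762
NF = 10 log₁₀(2.762) = 4.41 dB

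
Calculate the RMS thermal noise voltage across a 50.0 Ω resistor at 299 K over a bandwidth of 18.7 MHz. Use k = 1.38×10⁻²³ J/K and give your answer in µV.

3.93 µV

V_n = √(4kTRB)
4kTRB = 4 × 1.38×10⁻²³ × 299 × 5.00×10¹ × 1.87×10⁷ = 1.54×10⁻¹¹ V²
V_n = √(1.54×10⁻¹¹) = 3.93×10⁻⁶ V = 3.93 µV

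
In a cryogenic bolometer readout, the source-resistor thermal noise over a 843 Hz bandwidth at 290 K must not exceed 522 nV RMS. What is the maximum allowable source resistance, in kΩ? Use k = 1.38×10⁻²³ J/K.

20.2 kΩ

Johnson–Nyquist: V_n = √(4kTRB) ⇒ R = V_n² / (4kTB)
4kTB = 4 × 1.38×10⁻²³ × 290 × 8.43×10² = 1.35×10⁻¹⁷
R = (5.22×10⁻⁷)² / 1.35×10⁻¹⁷ = 2.02×10⁴ Ω = 20.2 kΩ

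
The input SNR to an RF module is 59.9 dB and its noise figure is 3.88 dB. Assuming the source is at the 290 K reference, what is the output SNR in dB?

56.02 dB

By definition F = SNR_in/SNR_out, so in dB: SNR_out = SNR_in − NF
SNR_out = 59.9 − 3.88 = 56.02 dB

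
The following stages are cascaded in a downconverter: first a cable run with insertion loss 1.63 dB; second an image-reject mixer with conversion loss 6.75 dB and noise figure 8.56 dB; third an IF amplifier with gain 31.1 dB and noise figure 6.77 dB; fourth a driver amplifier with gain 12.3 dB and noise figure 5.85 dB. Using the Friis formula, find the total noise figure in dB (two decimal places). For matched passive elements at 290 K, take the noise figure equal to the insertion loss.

Convert to linear (a loss of L dB is a gain of −L dB): F_i = 10^(NF_i/10), G_i = 10^(G_i,dB/10)
  Stage 1: F_1 = 10^(1.63/10) = 1.455, G_1 = 10^(−1.63/10) = 0.6871
  Stage 2: F_2 = 10^(8.56/10) = 7.178, G_2 = 10^(−6.75/10) = 0.2113
  Stage 3: F_3 = 10^(6.77/10) = 4.753, G_3 = 10^(31.1/10) = 1288
  Stage 4: F_4 = 10^(5.85/10) = 3.846, G_4 = 10^(12.3/10) = 16.98
Friis cascade:
  F = 1.455 + (7.178 − 1)/0.6871 + (4.753 − 1)/0.1452 + (3.846 − 1)/187.1 = 36.31
NF = 10 log₁₀(36.31) = 15.60 dB

15.60 dB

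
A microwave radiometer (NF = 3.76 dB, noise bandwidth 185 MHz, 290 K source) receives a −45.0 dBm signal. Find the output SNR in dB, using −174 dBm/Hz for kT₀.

Noise floor: N = −174 + 10 log₁₀(B) + NF
10 log₁₀(1.85×10⁸) = 82.67 dB
N = −174 + 82.67 + 3.76 = −87.57 dBm
SNR = P_sig − N = −45.0 − (−87.57) = 42.57 dB → 42.6 dB

42.6 dB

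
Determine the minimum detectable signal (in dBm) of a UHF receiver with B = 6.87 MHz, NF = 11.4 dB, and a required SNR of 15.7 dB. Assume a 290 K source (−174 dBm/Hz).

Sensitivity = −174 + 10 log₁₀(B) + NF + SNR_min
= −174 + 68.37 + 11.4 + 15.7
= −78.53 dBm → −78.5 dBm

−78.5 dBm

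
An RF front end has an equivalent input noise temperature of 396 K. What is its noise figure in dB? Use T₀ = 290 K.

3.74 dB

F = 1 + T_e/T₀ = 1 + 396/290 = 2.36552
NF = 10 log₁₀(2.36552) = 3.74 dB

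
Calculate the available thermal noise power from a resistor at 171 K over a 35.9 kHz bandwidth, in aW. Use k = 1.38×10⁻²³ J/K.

84.7 aW

P_n = kTB = 1.38×10⁻²³ × 171 × 3.59×10⁴ = 8.47×10⁻¹⁷ W = 84.7 aW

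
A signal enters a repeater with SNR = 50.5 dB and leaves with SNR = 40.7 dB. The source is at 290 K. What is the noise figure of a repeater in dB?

9.8 dB

NF (dB) = SNR_in(dB) − SNR_out(dB) when the source is at T₀
NF = 50.5 − 40.7 = 9.8 dB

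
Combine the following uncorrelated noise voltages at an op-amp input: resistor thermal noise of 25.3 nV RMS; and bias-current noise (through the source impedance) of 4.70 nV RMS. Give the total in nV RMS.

Uncorrelated sources add in power (mean-square): V_tot = √(ΣV_i²)
V_tot = √[(2.53×10⁻⁸)² + (4.70×10⁻⁹)²] = 2.57×10⁻⁸ V = 25.7 nV

25.7 nV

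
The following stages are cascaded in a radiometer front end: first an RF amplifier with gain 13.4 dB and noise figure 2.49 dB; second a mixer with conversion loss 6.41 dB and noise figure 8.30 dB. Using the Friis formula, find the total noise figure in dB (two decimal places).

3.09 dB

Convert to linear (a loss of L dB is a gain of −L dB): F_i = 10^(NF_i/10), G_i = 10^(G_i,dB/10)
  Stage 1: F_1 = 10^(2.49/10) = 1.774, G_1 = 10^(13.4/10) = 21.88
  Stage 2: F_2 = 10^(8.30/10) = 6.761, G_2 = 10^(−6.41/10) = 0.2286
Friis cascade:
  F = 1.774 + (6.761 − 1)/21.88 = 2.038
NF = 10 log₁₀(2.038) = 3.09 dB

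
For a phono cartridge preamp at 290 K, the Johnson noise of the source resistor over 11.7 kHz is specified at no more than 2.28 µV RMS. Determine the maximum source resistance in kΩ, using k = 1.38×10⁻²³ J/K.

27.8 kΩ

Johnson–Nyquist: V_n = √(4kTRB) ⇒ R = V_n² / (4kTB)
4kTB = 4 × 1.38×10⁻²³ × 290 × 1.17×10⁴ = 1.87×10⁻¹⁶
R = (2.28×10⁻⁶)² / 1.87×10⁻¹⁶ = 2.78×10⁴ Ω = 27.8 kΩ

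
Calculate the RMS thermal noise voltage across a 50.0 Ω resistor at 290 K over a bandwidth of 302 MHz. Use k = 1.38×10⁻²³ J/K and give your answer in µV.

15.5 µV

V_n = √(4kTRB)
4kTRB = 4 × 1.38×10⁻²³ × 290 × 5.00×10¹ × 3.02×10⁸ = 2.42×10⁻¹⁰ V²
V_n = √(2.42×10⁻¹⁰) = 1.55×10⁻⁵ V = 15.5 µV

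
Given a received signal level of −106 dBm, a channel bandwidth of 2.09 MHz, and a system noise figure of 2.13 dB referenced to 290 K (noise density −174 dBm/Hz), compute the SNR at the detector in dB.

Noise floor: N = −174 + 10 log₁₀(B) + NF
10 log₁₀(2.09×10⁶) = 63.2 dB
N = −174 + 63.2 + 2.13 = −108.67 dBm
SNR = P_sig − N = −106 − (−108.67) = 2.67 dB → 2.7 dB

2.7 dB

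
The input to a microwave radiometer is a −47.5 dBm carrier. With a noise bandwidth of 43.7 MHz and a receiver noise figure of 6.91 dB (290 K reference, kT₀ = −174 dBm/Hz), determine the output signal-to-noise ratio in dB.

Noise floor: N = −174 + 10 log₁₀(B) + NF
10 log₁₀(4.37×10⁷) = 76.4 dB
N = −174 + 76.4 + 6.91 = −90.69 dBm
SNR = P_sig − N = −47.5 − (−90.69) = 43.19 dB → 43.2 dB

43.2 dB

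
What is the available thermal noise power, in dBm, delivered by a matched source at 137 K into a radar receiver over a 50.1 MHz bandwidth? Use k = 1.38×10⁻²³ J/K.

P_n = kTB = 1.38×10⁻²³ × 137 × 5.01×10⁷ = 9.47×10⁻¹⁴ W
In dBm: 10 log₁₀(9.47×10⁻¹⁴ / 10⁻³) = −100.2 dBm

−100.2 dBm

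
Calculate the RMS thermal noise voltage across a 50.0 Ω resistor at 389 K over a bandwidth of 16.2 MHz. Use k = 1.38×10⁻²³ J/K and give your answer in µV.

V_n = √(4kTRB)
4kTRB = 4 × 1.38×10⁻²³ × 389 × 5.00×10¹ × 1.62×10⁷ = 1.74×10⁻¹¹ V²
V_n = √(1.74×10⁻¹¹) = 4.17×10⁻⁶ V = 4.17 µV

4.17 µV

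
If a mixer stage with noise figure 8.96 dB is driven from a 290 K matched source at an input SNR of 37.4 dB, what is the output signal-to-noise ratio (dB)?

By definition F = SNR_in/SNR_out, so in dB: SNR_out = SNR_in − NF
SNR_out = 37.4 − 8.96 = 28.44 dB

28.44 dB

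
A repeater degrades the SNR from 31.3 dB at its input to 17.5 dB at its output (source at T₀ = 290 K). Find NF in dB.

NF (dB) = SNR_in(dB) − SNR_out(dB) when the source is at T₀
NF = 31.3 − 17.5 = 13.8 dB

13.8 dB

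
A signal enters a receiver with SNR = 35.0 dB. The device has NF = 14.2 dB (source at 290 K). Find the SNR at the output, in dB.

By definition F = SNR_in/SNR_out, so in dB: SNR_out = SNR_in − NF
SNR_out = 35.0 − 14.2 = 20.8 dB

20.8 dB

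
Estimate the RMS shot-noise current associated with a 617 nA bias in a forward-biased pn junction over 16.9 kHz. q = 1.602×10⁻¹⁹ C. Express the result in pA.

I_n = √(2qI·B)
2qI·B = 2 × 1.602×10⁻¹⁹ × 6.17×10⁻⁷ × 1.69×10⁴ = 3.34×10⁻²¹ A²
I_n = √(3.34×10⁻²¹) = 5.78×10⁻¹¹ A = 57.8 pA

57.8 pA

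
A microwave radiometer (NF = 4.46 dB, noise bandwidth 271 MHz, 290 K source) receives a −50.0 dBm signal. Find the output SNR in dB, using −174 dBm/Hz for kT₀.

Noise floor: N = −174 + 10 log₁₀(B) + NF
10 log₁₀(2.71×10⁸) = 84.33 dB
N = −174 + 84.33 + 4.46 = −85.21 dBm
SNR = P_sig − N = −50.0 − (−85.21) = 35.21 dB → 35.2 dB

35.2 dB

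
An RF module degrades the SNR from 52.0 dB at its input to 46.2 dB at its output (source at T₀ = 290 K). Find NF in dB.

NF (dB) = SNR_in(dB) − SNR_out(dB) when the source is at T₀
NF = 52.0 − 46.2 = 5.8 dB

5.8 dB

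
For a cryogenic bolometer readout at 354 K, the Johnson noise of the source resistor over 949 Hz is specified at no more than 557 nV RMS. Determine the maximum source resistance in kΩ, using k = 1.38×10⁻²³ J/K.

16.7 kΩ

Johnson–Nyquist: V_n = √(4kTRB) ⇒ R = V_n² / (4kTB)
4kTB = 4 × 1.38×10⁻²³ × 354 × 9.49×10² = 1.85×10⁻¹⁷
R = (5.57×10⁻⁷)² / 1.85×10⁻¹⁷ = 1.67×10⁴ Ω = 16.7 kΩ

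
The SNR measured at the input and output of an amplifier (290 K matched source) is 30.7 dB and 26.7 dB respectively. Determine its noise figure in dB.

4.0 dB

NF (dB) = SNR_in(dB) − SNR_out(dB) when the source is at T₀
NF = 30.7 − 26.7 = 4.0 dB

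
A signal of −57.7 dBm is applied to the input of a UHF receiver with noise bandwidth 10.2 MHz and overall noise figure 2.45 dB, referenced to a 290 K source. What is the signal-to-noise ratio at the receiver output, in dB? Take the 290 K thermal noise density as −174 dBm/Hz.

Noise floor: N = −174 + 10 log₁₀(B) + NF
10 log₁₀(1.02×10⁷) = 70.09 dB
N = −174 + 70.09 + 2.45 = −101.46 dBm
SNR = P_sig − N = −57.7 − (−101.46) = 43.76 dB → 43.8 dB

43.8 dB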